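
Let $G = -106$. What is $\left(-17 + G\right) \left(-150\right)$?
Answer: $18450$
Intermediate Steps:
$\left(-17 + G\right) \left(-150\right) = \left(-17 - 106\right) \left(-150\right) = \left(-123\right) \left(-150\right) = 18450$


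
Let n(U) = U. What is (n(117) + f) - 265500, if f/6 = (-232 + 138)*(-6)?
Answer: -261999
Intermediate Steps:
f = 3384 (f = 6*((-232 + 138)*(-6)) = 6*(-94*(-6)) = 6*564 = 3384)
(n(117) + f) - 265500 = (117 + 3384) - 265500 = 3501 - 265500 = -261999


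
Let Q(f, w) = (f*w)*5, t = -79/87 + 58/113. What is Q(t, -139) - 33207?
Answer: -323760722/9831 ≈ -32933.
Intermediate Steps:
t = -3881/9831 (t = -79*1/87 + 58*(1/113) = -79/87 + 58/113 = -3881/9831 ≈ -0.39477)
Q(f, w) = 5*f*w
Q(t, -139) - 33207 = 5*(-3881/9831)*(-139) - 33207 = 2697295/9831 - 33207 = -323760722/9831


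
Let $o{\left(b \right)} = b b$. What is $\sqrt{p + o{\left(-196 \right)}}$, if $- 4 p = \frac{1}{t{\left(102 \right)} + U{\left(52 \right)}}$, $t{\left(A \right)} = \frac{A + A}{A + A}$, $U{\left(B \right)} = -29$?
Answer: $\frac{\sqrt{30118151}}{28} \approx 196.0$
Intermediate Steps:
$o{\left(b \right)} = b^{2}$
$t{\left(A \right)} = 1$ ($t{\left(A \right)} = \frac{2 A}{2 A} = 2 A \frac{1}{2 A} = 1$)
$p = \frac{1}{112}$ ($p = - \frac{1}{4 \left(1 - 29\right)} = - \frac{1}{4 \left(-28\right)} = \left(- \frac{1}{4}\right) \left(- \frac{1}{28}\right) = \frac{1}{112} \approx 0.0089286$)
$\sqrt{p + o{\left(-196 \right)}} = \sqrt{\frac{1}{112} + \left(-196\right)^{2}} = \sqrt{\frac{1}{112} + 38416} = \sqrt{\frac{4302593}{112}} = \frac{\sqrt{30118151}}{28}$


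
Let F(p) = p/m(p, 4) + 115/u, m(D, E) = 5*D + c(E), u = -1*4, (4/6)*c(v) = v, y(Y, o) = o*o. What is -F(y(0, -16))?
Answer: 73433/2572 ≈ 28.551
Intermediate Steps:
y(Y, o) = o²
c(v) = 3*v/2
u = -4
m(D, E) = 5*D + 3*E/2
F(p) = -115/4 + p/(6 + 5*p) (F(p) = p/(5*p + (3/2)*4) + 115/(-4) = p/(5*p + 6) + 115*(-¼) = p/(6 + 5*p) - 115/4 = -115/4 + p/(6 + 5*p))
-F(y(0, -16)) = -(-690 - 571*(-16)²)/(4*(6 + 5*(-16)²)) = -(-690 - 571*256)/(4*(6 + 5*256)) = -(-690 - 146176)/(4*(6 + 1280)) = -(-146866)/(4*1286) = -1*(-73433/2572) = 73433/2572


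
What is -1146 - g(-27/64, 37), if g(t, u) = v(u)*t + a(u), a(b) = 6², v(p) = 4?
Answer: -18885/16 ≈ -1180.3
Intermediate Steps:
a(b) = 36
g(t, u) = 36 + 4*t (g(t, u) = 4*t + 36 = 36 + 4*t)
-1146 - g(-27/64, 37) = -1146 - (36 + 4*(-27/64)) = -1146 - (36 - 27/16) = -1146 - 1*549/16 = -1146 - 549/16 = -18885/16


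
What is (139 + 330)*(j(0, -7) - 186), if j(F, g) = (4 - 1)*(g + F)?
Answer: -97083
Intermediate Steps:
j(F, g) = 3*F + 3*g (j(F, g) = 3*(F + g) = 3*F + 3*g)
(139 + 330)*(j(0, -7) - 186) = (139 + 330)*((3*0 + 3*(-7)) - 186) = 469*((0 - 21) - 186) = 469*(-21 - 186) = 469*(-207) = -97083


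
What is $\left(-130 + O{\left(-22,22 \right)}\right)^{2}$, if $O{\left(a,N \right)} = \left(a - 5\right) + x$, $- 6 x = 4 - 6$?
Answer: $\frac{220900}{9} \approx 24544.0$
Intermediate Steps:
$x = \frac{1}{3}$ ($x = - \frac{4 - 6}{6} = \left(- \frac{1}{6}\right) \left(-2\right) = \frac{1}{3} \approx 0.33333$)
$O{\left(a,N \right)} = - \frac{14}{3} + a$ ($O{\left(a,N \right)} = \left(a - 5\right) + \frac{1}{3} = \left(-5 + a\right) + \frac{1}{3} = - \frac{14}{3} + a$)
$\left(-130 + O{\left(-22,22 \right)}\right)^{2} = \left(-130 - \frac{80}{3}\right)^{2} = \left(- \frac{470}{3}\right)^{2} = \frac{220900}{9}$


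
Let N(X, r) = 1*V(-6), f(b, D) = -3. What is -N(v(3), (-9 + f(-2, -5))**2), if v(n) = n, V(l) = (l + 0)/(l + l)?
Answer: -1/2 ≈ -0.50000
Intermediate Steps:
V(l) = 1/2 (V(l) = l/((2*l)) = l*(1/(2*l)) = 1/2)
N(X, r) = 1/2 (N(X, r) = 1*(1/2) = 1/2)
-N(v(3), (-9 + f(-2, -5))**2) = -1*1/2 = -1/2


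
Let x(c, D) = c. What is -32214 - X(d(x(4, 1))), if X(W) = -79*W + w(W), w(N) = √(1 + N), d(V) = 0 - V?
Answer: -32530 - I*√3 ≈ -32530.0 - 1.732*I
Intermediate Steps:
d(V) = -V
X(W) = √(1 + W) - 79*W (X(W) = -79*W + √(1 + W) = √(1 + W) - 79*W)
-32214 - X(d(x(4, 1))) = -32214 - (√(1 - 1*4) - (-79)*4) = -32214 - (√(1 - 4) - 79*(-4)) = -32214 - (√(-3) + 316) = -32214 - (I*√3 + 316) = -32214 - (316 + I*√3) = -32214 + (-316 - I*√3) = -32530 - I*√3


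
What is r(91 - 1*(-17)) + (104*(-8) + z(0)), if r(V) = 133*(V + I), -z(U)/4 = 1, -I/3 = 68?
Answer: -13604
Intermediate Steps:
I = -204 (I = -3*68 = -204)
z(U) = -4 (z(U) = -4*1 = -4)
r(V) = -27132 + 133*V (r(V) = 133*(V - 204) = 133*(-204 + V) = -27132 + 133*V)
r(91 - 1*(-17)) + (104*(-8) + z(0)) = (-27132 + 133*(91 - 1*(-17))) + (104*(-8) - 4) = (-27132 + 133*(91 + 17)) + (-832 - 4) = (-27132 + 133*108) - 836 = (-27132 + 14364) - 836 = -12768 - 836 = -13604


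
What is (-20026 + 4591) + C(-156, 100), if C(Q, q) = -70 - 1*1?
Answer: -15506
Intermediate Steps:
C(Q, q) = -71 (C(Q, q) = -70 - 1 = -71)
(-20026 + 4591) + C(-156, 100) = (-20026 + 4591) - 71 = -15435 - 71 = -15506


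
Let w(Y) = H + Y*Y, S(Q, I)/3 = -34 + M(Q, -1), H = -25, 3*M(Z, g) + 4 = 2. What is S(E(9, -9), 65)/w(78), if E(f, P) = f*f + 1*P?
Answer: -104/6059 ≈ -0.017165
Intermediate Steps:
M(Z, g) = -⅔ (M(Z, g) = -4/3 + (⅓)*2 = -4/3 + ⅔ = -⅔)
E(f, P) = P + f² (E(f, P) = f² + P = P + f²)
S(Q, I) = -104 (S(Q, I) = 3*(-34 - ⅔) = 3*(-104/3) = -104)
w(Y) = -25 + Y² (w(Y) = -25 + Y*Y = -25 + Y²)
S(E(9, -9), 65)/w(78) = -104/(-25 + 78²) = -104/(-25 + 6084) = -104/6059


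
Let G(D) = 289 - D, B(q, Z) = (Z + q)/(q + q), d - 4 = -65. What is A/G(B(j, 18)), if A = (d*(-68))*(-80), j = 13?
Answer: -8627840/7483 ≈ -1153.0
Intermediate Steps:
d = -61 (d = 4 - 65 = -61)
B(q, Z) = (Z + q)/(2*q) (B(q, Z) = (Z + q)/((2*q)) = (Z + q)*(1/(2*q)) = (Z + q)/(2*q))
A = -331840 (A = -61*(-68)*(-80) = 4148*(-80) = -331840)
A/G(B(j, 18)) = -331840/(289 - (18 + 13)/(2*13)) = -331840/(289 - 31/(2*13)) = -331840/(289 - 1*31/26) = -331840/(289 - 31/26) = -331840/7483/26 = -331840*26/7483 = -8627840/7483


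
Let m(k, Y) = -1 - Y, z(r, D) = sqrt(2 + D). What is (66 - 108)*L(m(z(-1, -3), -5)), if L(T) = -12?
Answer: 504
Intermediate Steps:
(66 - 108)*L(m(z(-1, -3), -5)) = (66 - 108)*(-12) = -42*(-12) = 504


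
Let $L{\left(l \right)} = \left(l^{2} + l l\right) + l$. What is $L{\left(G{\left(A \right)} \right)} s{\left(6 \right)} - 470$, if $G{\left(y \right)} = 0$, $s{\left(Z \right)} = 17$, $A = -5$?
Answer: $-470$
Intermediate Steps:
$L{\left(l \right)} = l + 2 l^{2}$ ($L{\left(l \right)} = \left(l^{2} + l^{2}\right) + l = 2 l^{2} + l = l + 2 l^{2}$)
$L{\left(G{\left(A \right)} \right)} s{\left(6 \right)} - 470 = 0 \left(1 + 2 \cdot 0\right) 17 - 470 = 0 \left(1 + 0\right) 17 - 470 = 0 \cdot 1 \cdot 17 - 470 = 0 \cdot 17 - 470 = 0 - 470 = -470$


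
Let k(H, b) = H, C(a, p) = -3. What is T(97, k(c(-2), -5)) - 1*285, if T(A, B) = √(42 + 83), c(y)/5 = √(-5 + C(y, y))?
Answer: -285 + 5*√5 ≈ -273.82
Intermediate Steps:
c(y) = 10*I*√2 (c(y) = 5*√(-5 - 3) = 5*√(-8) = 5*(2*I*√2) = 10*I*√2)
T(A, B) = 5*√5 (T(A, B) = √125 = 5*√5)
T(97, k(c(-2), -5)) - 1*285 = 5*√5 - 1*285 = 5*√5 - 285 = -285 + 5*√5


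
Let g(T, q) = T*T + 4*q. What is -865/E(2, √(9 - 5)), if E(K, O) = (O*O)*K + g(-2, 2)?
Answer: -173/4 ≈ -43.250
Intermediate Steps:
g(T, q) = T² + 4*q
E(K, O) = 12 + K*O² (E(K, O) = (O*O)*K + ((-2)² + 4*2) = O²*K + (4 + 8) = K*O² + 12 = 12 + K*O²)
-865/E(2, √(9 - 5)) = -865/(12 + 2*(√(9 - 5))²) = -865/(12 + 2*(√4)²) = -865/(12 + 2*2²) = -865/(12 + 2*4) = -865/(12 + 8) = -865/20 = -865*1/20 = -173/4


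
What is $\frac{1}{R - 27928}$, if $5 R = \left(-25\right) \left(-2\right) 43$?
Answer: $- \frac{1}{27498} \approx -3.6366 \cdot 10^{-5}$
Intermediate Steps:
$R = 430$ ($R = \frac{\left(-25\right) \left(-2\right) 43}{5} = \frac{50 \cdot 43}{5} = \frac{1}{5} \cdot 2150 = 430$)
$\frac{1}{R - 27928} = \frac{1}{430 - 27928} = \frac{1}{-27498} = - \frac{1}{27498}$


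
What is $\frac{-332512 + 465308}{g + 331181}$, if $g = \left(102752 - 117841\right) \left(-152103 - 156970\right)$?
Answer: $\frac{66398}{2331966839} \approx 2.8473 \cdot 10^{-5}$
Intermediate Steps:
$g = 4663602497$ ($g = \left(-15089\right) \left(-309073\right) = 4663602497$)
$\frac{-332512 + 465308}{g + 331181} = \frac{-332512 + 465308}{4663602497 + 331181} = \frac{132796}{4663933678} = 132796 \cdot \frac{1}{4663933678} = \frac{66398}{2331966839}$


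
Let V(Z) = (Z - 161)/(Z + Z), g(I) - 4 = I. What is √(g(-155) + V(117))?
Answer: 133*I*√13/39 ≈ 12.296*I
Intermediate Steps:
g(I) = 4 + I
V(Z) = (-161 + Z)/(2*Z) (V(Z) = (-161 + Z)/((2*Z)) = (-161 + Z)*(1/(2*Z)) = (-161 + Z)/(2*Z))
√(g(-155) + V(117)) = √((4 - 155) + (½)*(-161 + 117)/117) = √(-151 + (½)*(1/117)*(-44)) = √(-151 - 22/117) = √(-17689/117) = 133*I*√13/39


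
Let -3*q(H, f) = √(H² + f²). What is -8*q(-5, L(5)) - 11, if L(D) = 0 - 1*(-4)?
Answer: -11 + 8*√41/3 ≈ 6.0750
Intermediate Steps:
L(D) = 4 (L(D) = 0 + 4 = 4)
q(H, f) = -√(H² + f²)/3
-8*q(-5, L(5)) - 11 = -(-8)*√((-5)² + 4²)/3 - 11 = -(-8)*√(25 + 16)/3 - 11 = -(-8)*√41/3 - 11 = 8*√41/3 - 11 = -11 + 8*√41/3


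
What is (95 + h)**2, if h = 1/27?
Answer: 6584356/729 ≈ 9032.0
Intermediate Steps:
h = 1/27 ≈ 0.037037
(95 + h)**2 = (95 + 1/27)**2 = (2566/27)**2 = 6584356/729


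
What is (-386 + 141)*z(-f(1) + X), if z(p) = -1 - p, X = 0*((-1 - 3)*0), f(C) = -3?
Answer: 980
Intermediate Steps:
X = 0 (X = 0*(-4*0) = 0*0 = 0)
(-386 + 141)*z(-f(1) + X) = (-386 + 141)*(-1 - (-1*(-3) + 0)) = -245*(-1 - (3 + 0)) = -245*(-1 - 1*3) = -245*(-1 - 3) = -245*(-4) = 980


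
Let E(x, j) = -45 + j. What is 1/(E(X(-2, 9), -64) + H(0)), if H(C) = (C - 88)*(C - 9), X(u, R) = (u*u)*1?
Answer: 1/683 ≈ 0.0014641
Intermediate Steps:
X(u, R) = u² (X(u, R) = u²*1 = u²)
H(C) = (-88 + C)*(-9 + C)
1/(E(X(-2, 9), -64) + H(0)) = 1/((-45 - 64) + (792 + 0² - 97*0)) = 1/(-109 + (792 + 0 + 0)) = 1/(-109 + 792) = 1/683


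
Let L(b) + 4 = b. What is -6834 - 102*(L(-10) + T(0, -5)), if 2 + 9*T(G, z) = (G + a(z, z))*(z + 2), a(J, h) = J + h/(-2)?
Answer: -16405/3 ≈ -5468.3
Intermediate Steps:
a(J, h) = J - h/2 (a(J, h) = J + h*(-1/2) = J - h/2)
T(G, z) = -2/9 + (2 + z)*(G + z/2)/9 (T(G, z) = -2/9 + ((G + (z - z/2))*(z + 2))/9 = -2/9 + ((G + z/2)*(2 + z))/9 = -2/9 + ((2 + z)*(G + z/2))/9 = -2/9 + (2 + z)*(G + z/2)/9)
L(b) = -4 + b
-6834 - 102*(L(-10) + T(0, -5)) = -6834 - 102*((-4 - 10) + (-2/9 + (1/9)*(-5) + (1/18)*(-5)**2 + (2/9)*0 + (1/9)*0*(-5))) = -6834 - 102*(-14 + (-2/9 - 5/9 + (1/18)*25 + 0 + 0)) = -6834 - 102*(-14 + (-2/9 - 5/9 + 25/18 + 0 + 0)) = -6834 - 102*(-14 + 11/18) = -6834 - 102*(-241)/18 = -6834 - 1*(-4097/3) = -6834 + 4097/3 = -16405/3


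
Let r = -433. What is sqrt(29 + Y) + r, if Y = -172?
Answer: -433 + I*sqrt(143) ≈ -433.0 + 11.958*I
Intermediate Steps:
sqrt(29 + Y) + r = sqrt(29 - 172) - 433 = sqrt(-143) - 433 = I*sqrt(143) - 433 = -433 + I*sqrt(143)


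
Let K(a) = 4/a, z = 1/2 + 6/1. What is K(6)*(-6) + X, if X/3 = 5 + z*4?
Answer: 89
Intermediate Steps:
z = 13/2 (z = 1*(½) + 6*1 = ½ + 6 = 13/2 ≈ 6.5000)
X = 93 (X = 3*(5 + (13/2)*4) = 3*(5 + 26) = 3*31 = 93)
K(6)*(-6) + X = (4/6)*(-6) + 93 = (4*(⅙))*(-6) + 93 = (⅔)*(-6) + 93 = -4 + 93 = 89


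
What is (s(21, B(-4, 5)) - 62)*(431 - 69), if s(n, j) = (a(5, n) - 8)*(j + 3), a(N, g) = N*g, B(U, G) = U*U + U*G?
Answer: -57558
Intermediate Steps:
B(U, G) = U² + G*U
s(n, j) = (-8 + 5*n)*(3 + j) (s(n, j) = (5*n - 8)*(j + 3) = (-8 + 5*n)*(3 + j))
(s(21, B(-4, 5)) - 62)*(431 - 69) = ((-24 - (-32)*(5 - 4) + 15*21 + 5*(-4*(5 - 4))*21) - 62)*(431 - 69) = ((-24 - (-32) + 315 + 5*(-4*1)*21) - 62)*362 = ((-24 - 8*(-4) + 315 + 5*(-4)*21) - 62)*362 = ((-24 + 32 + 315 - 420) - 62)*362 = (-97 - 62)*362 = -159*362 = -57558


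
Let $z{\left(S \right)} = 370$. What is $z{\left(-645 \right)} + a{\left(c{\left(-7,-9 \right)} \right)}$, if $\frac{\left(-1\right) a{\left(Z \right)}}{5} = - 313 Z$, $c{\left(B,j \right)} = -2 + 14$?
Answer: $19150$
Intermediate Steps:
$c{\left(B,j \right)} = 12$
$a{\left(Z \right)} = 1565 Z$ ($a{\left(Z \right)} = - 5 \left(- 313 Z\right) = 1565 Z$)
$z{\left(-645 \right)} + a{\left(c{\left(-7,-9 \right)} \right)} = 370 + 1565 \cdot 12 = 370 + 18780 = 19150$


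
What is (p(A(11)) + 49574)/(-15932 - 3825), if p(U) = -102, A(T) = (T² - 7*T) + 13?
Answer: -49472/19757 ≈ -2.5040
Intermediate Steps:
A(T) = 13 + T² - 7*T
(p(A(11)) + 49574)/(-15932 - 3825) = (-102 + 49574)/(-15932 - 3825) = 49472/(-19757) = 49472*(-1/19757) = -49472/19757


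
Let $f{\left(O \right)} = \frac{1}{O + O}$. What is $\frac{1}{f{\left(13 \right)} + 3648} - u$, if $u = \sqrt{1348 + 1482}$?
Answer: $\frac{26}{94849} - \sqrt{2830} \approx -53.197$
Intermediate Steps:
$f{\left(O \right)} = \frac{1}{2 O}$
$u = \sqrt{2830} \approx 53.198$
$\frac{1}{f{\left(13 \right)} + 3648} - u = \frac{1}{\frac{1}{2 \cdot 13} + 3648} - \sqrt{2830} = \frac{1}{\frac{1}{2} \cdot \frac{1}{13} + 3648} - \sqrt{2830} = \frac{1}{\frac{1}{26} + 3648} - \sqrt{2830} = \frac{1}{\frac{94849}{26}} - \sqrt{2830} = \frac{26}{94849} - \sqrt{2830}$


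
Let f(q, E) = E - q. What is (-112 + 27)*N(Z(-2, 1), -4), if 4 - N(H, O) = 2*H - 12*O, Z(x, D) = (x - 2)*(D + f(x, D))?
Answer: 1020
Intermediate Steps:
Z(x, D) = (-2 + x)*(-x + 2*D) (Z(x, D) = (x - 2)*(D + (D - x)) = (-2 + x)*(-x + 2*D))
N(H, O) = 4 - 2*H + 12*O (N(H, O) = 4 - (2*H - 12*O) = 4 - (-12*O + 2*H) = 4 + (-2*H + 12*O) = 4 - 2*H + 12*O)
(-112 + 27)*N(Z(-2, 1), -4) = (-112 + 27)*(4 - 2*(-4*1 + 2*(-2) + 1*(-2) - 2*(1 - 1*(-2))) + 12*(-4)) = -85*(4 - 2*(-4 - 4 - 2 - 2*(1 + 2)) - 48) = -85*(4 - 2*(-4 - 4 - 2 - 2*3) - 48) = -85*(4 - 2*(-4 - 4 - 2 - 6) - 48) = -85*(4 - 2*(-16) - 48) = -85*(4 + 32 - 48) = -85*(-12) = 1020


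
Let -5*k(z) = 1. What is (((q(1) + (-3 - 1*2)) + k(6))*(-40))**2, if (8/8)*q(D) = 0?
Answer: 43264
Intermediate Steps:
k(z) = -1/5 (k(z) = -1/5*1 = -1/5)
q(D) = 0
(((q(1) + (-3 - 1*2)) + k(6))*(-40))**2 = (((0 + (-3 - 1*2)) - 1/5)*(-40))**2 = (((0 + (-3 - 2)) - 1/5)*(-40))**2 = (((0 - 5) - 1/5)*(-40))**2 = ((-5 - 1/5)*(-40))**2 = (-26/5*(-40))**2 = 208**2 = 43264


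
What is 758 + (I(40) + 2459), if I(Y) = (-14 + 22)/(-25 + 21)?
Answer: 3215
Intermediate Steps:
I(Y) = -2 (I(Y) = 8/(-4) = 8*(-1/4) = -2)
758 + (I(40) + 2459) = 758 + (-2 + 2459) = 758 + 2457 = 3215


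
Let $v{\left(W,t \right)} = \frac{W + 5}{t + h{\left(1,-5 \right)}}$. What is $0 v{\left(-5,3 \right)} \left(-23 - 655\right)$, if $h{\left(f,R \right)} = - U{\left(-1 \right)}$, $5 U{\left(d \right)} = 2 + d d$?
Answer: $0$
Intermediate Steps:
$U{\left(d \right)} = \frac{2}{5} + \frac{d^{2}}{5}$ ($U{\left(d \right)} = \frac{2 + d d}{5} = \frac{2 + d^{2}}{5} = \frac{2}{5} + \frac{d^{2}}{5}$)
$h{\left(f,R \right)} = - \frac{3}{5}$ ($h{\left(f,R \right)} = - (\frac{2}{5} + \frac{\left(-1\right)^{2}}{5}) = - (\frac{2}{5} + \frac{1}{5} \cdot 1) = - (\frac{2}{5} + \frac{1}{5}) = \left(-1\right) \frac{3}{5} = - \frac{3}{5}$)
$v{\left(W,t \right)} = \frac{5 + W}{- \frac{3}{5} + t}$ ($v{\left(W,t \right)} = \frac{W + 5}{t - \frac{3}{5}} = \frac{5 + W}{- \frac{3}{5} + t}$)
$0 v{\left(-5,3 \right)} \left(-23 - 655\right) = 0 \frac{5 \left(5 - 5\right)}{-3 + 5 \cdot 3} \left(-23 - 655\right) = 0 \cdot 5 \frac{1}{-3 + 15} \cdot 0 \left(-678\right) = 0 \cdot 5 \cdot \frac{1}{12} \cdot 0 \left(-678\right) = 0 \cdot 0 \left(-678\right) = 0 \left(-678\right) = 0$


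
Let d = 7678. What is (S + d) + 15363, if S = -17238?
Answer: 5803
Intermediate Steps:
(S + d) + 15363 = (-17238 + 7678) + 15363 = -9560 + 15363 = 5803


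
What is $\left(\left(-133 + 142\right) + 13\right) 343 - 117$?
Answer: $7429$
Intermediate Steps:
$\left(\left(-133 + 142\right) + 13\right) 343 - 117 = \left(9 + 13\right) 343 - 117 = 22 \cdot 343 - 117 = 7546 - 117 = 7429$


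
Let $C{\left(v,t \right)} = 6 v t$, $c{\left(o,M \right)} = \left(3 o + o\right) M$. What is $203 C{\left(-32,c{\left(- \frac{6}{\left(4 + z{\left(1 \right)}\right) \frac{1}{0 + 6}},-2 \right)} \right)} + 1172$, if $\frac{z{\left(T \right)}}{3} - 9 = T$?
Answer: $- \frac{5592620}{17} \approx -3.2898 \cdot 10^{5}$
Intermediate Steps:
$z{\left(T \right)} = 27 + 3 T$
$c{\left(o,M \right)} = 4 M o$ ($c{\left(o,M \right)} = 4 o M = 4 M o$)
$C{\left(v,t \right)} = 6 t v$
$203 C{\left(-32,c{\left(- \frac{6}{\left(4 + z{\left(1 \right)}\right) \frac{1}{0 + 6}},-2 \right)} \right)} + 1172 = 203 \cdot 6 \cdot 4 \left(-2\right) \left(- \frac{6}{\left(4 + \left(27 + 3 \cdot 1\right)\right) \frac{1}{0 + 6}}\right) \left(-32\right) + 1172 = 203 \cdot 6 \cdot 4 \left(-2\right) \left(- \frac{6}{\left(4 + \left(27 + 3\right)\right) \frac{1}{6}}\right) \left(-32\right) + 1172 = 203 \cdot 6 \cdot 4 \left(-2\right) \left(- \frac{6}{\left(4 + 30\right) \frac{1}{6}}\right) \left(-32\right) + 1172 = 203 \cdot 6 \cdot 4 \left(-2\right) \left(- \frac{6}{34 \cdot \frac{1}{6}}\right) \left(-32\right) + 1172 = 203 \cdot 6 \cdot 4 \left(-2\right) \left(- \frac{6}{\frac{17}{3}}\right) \left(-32\right) + 1172 = 203 \cdot 6 \cdot 4 \left(-2\right) \left(\left(-6\right) \frac{3}{17}\right) \left(-32\right) + 1172 = 203 \cdot 6 \cdot 4 \left(-2\right) \left(- \frac{18}{17}\right) \left(-32\right) + 1172 = 203 \cdot 6 \cdot \frac{144}{17} \left(-32\right) + 1172 = 203 \left(- \frac{27648}{17}\right) + 1172 = - \frac{5612544}{17} + 1172 = - \frac{5592620}{17}$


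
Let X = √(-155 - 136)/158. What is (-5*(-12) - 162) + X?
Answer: -102 + I*√291/158 ≈ -102.0 + 0.10797*I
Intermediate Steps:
X = I*√291/158 (X = √(-291)*(1/158) = (I*√291)*(1/158) = I*√291/158 ≈ 0.10797*I)
(-5*(-12) - 162) + X = (-5*(-12) - 162) + I*√291/158 = (60 - 162) + I*√291/158 = -102 + I*√291/158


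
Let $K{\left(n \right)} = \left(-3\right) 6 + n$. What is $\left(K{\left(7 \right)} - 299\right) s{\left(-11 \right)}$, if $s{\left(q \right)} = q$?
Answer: $3410$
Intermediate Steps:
$K{\left(n \right)} = -18 + n$
$\left(K{\left(7 \right)} - 299\right) s{\left(-11 \right)} = \left(\left(-18 + 7\right) - 299\right) \left(-11\right) = \left(-11 - 299\right) \left(-11\right) = \left(-310\right) \left(-11\right) = 3410$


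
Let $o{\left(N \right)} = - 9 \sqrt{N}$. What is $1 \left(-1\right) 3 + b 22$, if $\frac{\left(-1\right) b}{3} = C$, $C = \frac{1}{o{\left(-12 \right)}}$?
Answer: $-3 - \frac{11 i \sqrt{3}}{9} \approx -3.0 - 2.117 i$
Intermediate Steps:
$C = \frac{i \sqrt{3}}{54}$ ($C = \frac{1}{\left(-9\right) \sqrt{-12}} = \frac{1}{\left(-9\right) 2 i \sqrt{3}} = \frac{1}{\left(-18\right) i \sqrt{3}} = \frac{i \sqrt{3}}{54} \approx 0.032075 i$)
$b = - \frac{i \sqrt{3}}{18}$ ($b = - 3 \frac{i \sqrt{3}}{54} = - \frac{i \sqrt{3}}{18} \approx - 0.096225 i$)
$1 \left(-1\right) 3 + b 22 = 1 \left(-1\right) 3 + - \frac{i \sqrt{3}}{18} \cdot 22 = \left(-1\right) 3 - \frac{11 i \sqrt{3}}{9} = -3 - \frac{11 i \sqrt{3}}{9}$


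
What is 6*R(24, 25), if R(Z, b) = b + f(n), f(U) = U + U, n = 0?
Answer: 150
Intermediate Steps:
f(U) = 2*U
R(Z, b) = b (R(Z, b) = b + 2*0 = b + 0 = b)
6*R(24, 25) = 6*25 = 150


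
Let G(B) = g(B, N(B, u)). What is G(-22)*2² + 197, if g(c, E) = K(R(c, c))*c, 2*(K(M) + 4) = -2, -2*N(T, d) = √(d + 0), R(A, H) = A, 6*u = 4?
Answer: 637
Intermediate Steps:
u = ⅔ (u = (⅙)*4 = ⅔ ≈ 0.66667)
N(T, d) = -√d/2 (N(T, d) = -√(d + 0)/2 = -√d/2)
K(M) = -5 (K(M) = -4 + (½)*(-2) = -4 - 1 = -5)
g(c, E) = -5*c
G(B) = -5*B
G(-22)*2² + 197 = -5*(-22)*2² + 197 = 110*4 + 197 = 440 + 197 = 637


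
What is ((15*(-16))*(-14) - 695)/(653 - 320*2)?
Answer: 205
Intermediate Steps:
((15*(-16))*(-14) - 695)/(653 - 320*2) = (-240*(-14) - 695)/(653 - 640) = (3360 - 695)/13 = 2665*(1/13) = 205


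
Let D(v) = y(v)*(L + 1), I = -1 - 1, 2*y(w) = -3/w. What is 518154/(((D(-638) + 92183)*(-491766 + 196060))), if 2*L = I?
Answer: -2847/149775089 ≈ -1.9008e-5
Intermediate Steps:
y(w) = -3/(2*w) (y(w) = (-3/w)/2 = -3/(2*w))
I = -2
L = -1 (L = (½)*(-2) = -1)
D(v) = 0 (D(v) = (-3/(2*v))*(-1 + 1) = -3/(2*v)*0 = 0)
518154/(((D(-638) + 92183)*(-491766 + 196060))) = 518154/(((0 + 92183)*(-491766 + 196060))) = 518154/((92183*(-295706))) = 518154/(-27259066198) = 518154*(-1/27259066198) = -2847/149775089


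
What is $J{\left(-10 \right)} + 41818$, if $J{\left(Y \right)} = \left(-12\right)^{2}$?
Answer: $41962$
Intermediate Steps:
$J{\left(Y \right)} = 144$
$J{\left(-10 \right)} + 41818 = 144 + 41818 = 41962$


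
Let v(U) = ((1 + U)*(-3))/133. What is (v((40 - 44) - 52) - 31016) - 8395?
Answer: -5241498/133 ≈ -39410.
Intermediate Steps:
v(U) = -3/133 - 3*U/133 (v(U) = (-3 - 3*U)*(1/133) = -3/133 - 3*U/133)
(v((40 - 44) - 52) - 31016) - 8395 = ((-3/133 - 3*((40 - 44) - 52)/133) - 31016) - 8395 = ((-3/133 - 3*(-4 - 52)/133) - 31016) - 8395 = ((-3/133 - 3/133*(-56)) - 31016) - 8395 = ((-3/133 + 24/19) - 31016) - 8395 = (165/133 - 31016) - 8395 = -4124963/133 - 8395 = -5241498/133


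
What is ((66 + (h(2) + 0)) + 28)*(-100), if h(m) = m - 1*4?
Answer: -9200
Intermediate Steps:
h(m) = -4 + m (h(m) = m - 4 = -4 + m)
((66 + (h(2) + 0)) + 28)*(-100) = ((66 + ((-4 + 2) + 0)) + 28)*(-100) = ((66 + (-2 + 0)) + 28)*(-100) = ((66 - 2) + 28)*(-100) = (64 + 28)*(-100) = 92*(-100) = -9200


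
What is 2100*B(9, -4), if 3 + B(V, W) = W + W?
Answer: -23100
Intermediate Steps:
B(V, W) = -3 + 2*W (B(V, W) = -3 + (W + W) = -3 + 2*W)
2100*B(9, -4) = 2100*(-3 + 2*(-4)) = 2100*(-3 - 8) = 2100*(-11) = -23100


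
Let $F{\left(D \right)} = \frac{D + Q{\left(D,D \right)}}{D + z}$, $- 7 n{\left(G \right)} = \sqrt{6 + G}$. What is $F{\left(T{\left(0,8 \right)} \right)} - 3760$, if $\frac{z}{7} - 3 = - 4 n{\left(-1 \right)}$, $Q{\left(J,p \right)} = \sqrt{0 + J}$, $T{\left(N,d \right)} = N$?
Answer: $-3760$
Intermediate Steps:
$n{\left(G \right)} = - \frac{\sqrt{6 + G}}{7}$
$Q{\left(J,p \right)} = \sqrt{J}$
$z = 21 + 4 \sqrt{5}$ ($z = 21 + 7 \left(- 4 \left(- \frac{\sqrt{6 - 1}}{7}\right)\right) = 21 + 7 \left(- 4 \left(- \frac{\sqrt{5}}{7}\right)\right) = 21 + 7 \frac{4 \sqrt{5}}{7} = 21 + 4 \sqrt{5} \approx 29.944$)
$F{\left(D \right)} = \frac{D + \sqrt{D}}{21 + D + 4 \sqrt{5}}$ ($F{\left(D \right)} = \frac{D + \sqrt{D}}{D + \left(21 + 4 \sqrt{5}\right)} = \frac{D + \sqrt{D}}{21 + D + 4 \sqrt{5}}$)
$F{\left(T{\left(0,8 \right)} \right)} - 3760 = \frac{0 + \sqrt{0}}{21 + 0 + 4 \sqrt{5}} - 3760 = \frac{0 + 0}{21 + 4 \sqrt{5}} - 3760 = \frac{1}{21 + 4 \sqrt{5}} \cdot 0 - 3760 = 0 - 3760 = -3760$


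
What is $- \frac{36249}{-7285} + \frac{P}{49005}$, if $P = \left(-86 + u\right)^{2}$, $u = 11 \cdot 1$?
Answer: $\frac{40385786}{7933365} \approx 5.0906$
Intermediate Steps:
$u = 11$
$P = 5625$ ($P = \left(-86 + 11\right)^{2} = \left(-75\right)^{2} = 5625$)
$- \frac{36249}{-7285} + \frac{P}{49005} = - \frac{36249}{-7285} + \frac{5625}{49005} = \left(-36249\right) \left(- \frac{1}{7285}\right) + 5625 \cdot \frac{1}{49005} = \frac{36249}{7285} + \frac{125}{1089} = \frac{40385786}{7933365}$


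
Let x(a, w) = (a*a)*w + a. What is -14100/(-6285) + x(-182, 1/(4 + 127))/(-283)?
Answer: 30959462/15533587 ≈ 1.9931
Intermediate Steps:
x(a, w) = a + w*a**2 (x(a, w) = a**2*w + a = w*a**2 + a = a + w*a**2)
-14100/(-6285) + x(-182, 1/(4 + 127))/(-283) = -14100/(-6285) - 182*(1 - 182/(4 + 127))/(-283) = -14100*(-1/6285) - 182*(1 - 182/131)*(-1/283) = 940/419 - 182*(1 - 182*1/131)*(-1/283) = 940/419 - 182*(1 - 182/131)*(-1/283) = 940/419 - 182*(-51/131)*(-1/283) = 940/419 + (9282/131)*(-1/283) = 940/419 - 9282/37073 = 30959462/15533587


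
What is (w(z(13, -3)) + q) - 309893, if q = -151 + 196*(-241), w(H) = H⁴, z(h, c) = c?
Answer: -357199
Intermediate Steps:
q = -47387 (q = -151 - 47236 = -47387)
(w(z(13, -3)) + q) - 309893 = ((-3)⁴ - 47387) - 309893 = (81 - 47387) - 309893 = -47306 - 309893 = -357199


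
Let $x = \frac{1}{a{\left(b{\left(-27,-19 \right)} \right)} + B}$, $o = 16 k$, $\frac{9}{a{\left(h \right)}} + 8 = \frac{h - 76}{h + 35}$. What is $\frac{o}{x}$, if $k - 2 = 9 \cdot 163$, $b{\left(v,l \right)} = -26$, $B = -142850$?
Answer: $- \frac{97369162904}{29} \approx -3.3576 \cdot 10^{9}$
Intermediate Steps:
$k = 1469$ ($k = 2 + 9 \cdot 163 = 2 + 1467 = 1469$)
$a{\left(h \right)} = \frac{9}{-8 + \frac{-76 + h}{35 + h}}$ ($a{\left(h \right)} = \frac{9}{-8 + \frac{h - 76}{h + 35}} = \frac{9}{-8 + \frac{-76 + h}{35 + h}}$)
$o = 23504$ ($o = 16 \cdot 1469 = 23504$)
$x = - \frac{58}{8285327}$ ($x = \frac{1}{\frac{9 \left(-35 - -26\right)}{356 + 7 \left(-26\right)} - 142850} = \frac{1}{\frac{9 \left(-35 + 26\right)}{356 - 182} - 142850} = \frac{1}{9 \cdot \frac{1}{174} \left(-9\right) - 142850} = \frac{1}{- \frac{27}{58} - 142850} = \frac{1}{- \frac{8285327}{58}} = - \frac{58}{8285327} \approx -7.0003 \cdot 10^{-6}$)
$\frac{o}{x} = \frac{23504}{- \frac{58}{8285327}} = 23504 \left(- \frac{8285327}{58}\right) = - \frac{97369162904}{29}$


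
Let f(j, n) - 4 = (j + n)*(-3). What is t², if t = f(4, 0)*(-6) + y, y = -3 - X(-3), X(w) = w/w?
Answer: 1936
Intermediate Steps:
X(w) = 1
f(j, n) = 4 - 3*j - 3*n (f(j, n) = 4 + (j + n)*(-3) = 4 + (-3*j - 3*n) = 4 - 3*j - 3*n)
y = -4 (y = -3 - 1*1 = -3 - 1 = -4)
t = 44 (t = (4 - 3*4 - 3*0)*(-6) - 4 = (4 - 12 + 0)*(-6) - 4 = -8*(-6) - 4 = 48 - 4 = 44)
t² = 44² = 1936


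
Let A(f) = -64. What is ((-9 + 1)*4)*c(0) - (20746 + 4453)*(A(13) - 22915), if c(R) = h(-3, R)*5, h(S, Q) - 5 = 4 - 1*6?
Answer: 579047341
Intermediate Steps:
h(S, Q) = 3 (h(S, Q) = 5 + (4 - 1*6) = 5 + (4 - 6) = 5 - 2 = 3)
c(R) = 15 (c(R) = 3*5 = 15)
((-9 + 1)*4)*c(0) - (20746 + 4453)*(A(13) - 22915) = ((-9 + 1)*4)*15 - (20746 + 4453)*(-64 - 22915) = -8*4*15 - 25199*(-22979) = -32*15 - 1*(-579047821) = -480 + 579047821 = 579047341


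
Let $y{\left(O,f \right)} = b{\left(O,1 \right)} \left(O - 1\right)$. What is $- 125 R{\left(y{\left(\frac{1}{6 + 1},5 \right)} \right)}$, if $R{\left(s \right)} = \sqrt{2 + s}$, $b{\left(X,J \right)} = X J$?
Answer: $- \frac{250 \sqrt{23}}{7} \approx -171.28$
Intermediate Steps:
$b{\left(X,J \right)} = J X$
$y{\left(O,f \right)} = O \left(-1 + O\right)$ ($y{\left(O,f \right)} = 1 O \left(O - 1\right) = O \left(-1 + O\right)$)
$- 125 R{\left(y{\left(\frac{1}{6 + 1},5 \right)} \right)} = - 125 \sqrt{2 + \frac{-1 + \frac{1}{6 + 1}}{6 + 1}} = - 125 \sqrt{2 + \frac{-1 + \frac{1}{7}}{7}} = - 125 \sqrt{2 + \frac{1}{7} \left(- \frac{6}{7}\right)} = - 125 \sqrt{2 - \frac{6}{49}} = - 125 \sqrt{\frac{92}{49}} = - 125 \frac{2 \sqrt{23}}{7} = - \frac{250 \sqrt{23}}{7}$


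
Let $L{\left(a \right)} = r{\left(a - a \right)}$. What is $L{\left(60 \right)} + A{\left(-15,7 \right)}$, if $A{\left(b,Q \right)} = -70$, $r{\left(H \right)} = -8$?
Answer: $-78$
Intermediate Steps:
$L{\left(a \right)} = -8$
$L{\left(60 \right)} + A{\left(-15,7 \right)} = -8 - 70 = -78$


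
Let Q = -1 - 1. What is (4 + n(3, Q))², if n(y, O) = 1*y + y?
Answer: 100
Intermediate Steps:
Q = -2
n(y, O) = 2*y (n(y, O) = y + y = 2*y)
(4 + n(3, Q))² = (4 + 2*3)² = (4 + 6)² = 10² = 100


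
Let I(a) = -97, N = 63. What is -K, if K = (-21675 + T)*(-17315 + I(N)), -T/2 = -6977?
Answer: -134438052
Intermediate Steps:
T = 13954 (T = -2*(-6977) = 13954)
K = 134438052 (K = (-21675 + 13954)*(-17315 - 97) = -7721*(-17412) = 134438052)
-K = -1*134438052 = -134438052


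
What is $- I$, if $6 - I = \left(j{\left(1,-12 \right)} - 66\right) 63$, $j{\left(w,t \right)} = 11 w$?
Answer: $-3471$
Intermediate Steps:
$I = 3471$ ($I = 6 - \left(11 \cdot 1 - 66\right) 63 = 6 - \left(11 - 66\right) 63 = 6 - \left(-55\right) 63 = 6 - -3465 = 6 + 3465 = 3471$)
$- I = \left(-1\right) 3471 = -3471$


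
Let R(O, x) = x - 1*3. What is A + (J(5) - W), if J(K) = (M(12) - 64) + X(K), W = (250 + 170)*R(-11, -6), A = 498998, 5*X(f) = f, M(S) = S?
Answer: 502727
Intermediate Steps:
X(f) = f/5
R(O, x) = -3 + x (R(O, x) = x - 3 = -3 + x)
W = -3780 (W = (250 + 170)*(-3 - 6) = 420*(-9) = -3780)
J(K) = -52 + K/5 (J(K) = (12 - 64) + K/5 = -52 + K/5)
A + (J(5) - W) = 498998 + ((-52 + (⅕)*5) - 1*(-3780)) = 498998 + ((-52 + 1) + 3780) = 498998 + (-51 + 3780) = 498998 + 3729 = 502727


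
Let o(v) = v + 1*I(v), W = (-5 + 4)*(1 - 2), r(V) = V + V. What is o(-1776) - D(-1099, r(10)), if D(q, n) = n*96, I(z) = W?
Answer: -3695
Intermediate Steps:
r(V) = 2*V
W = 1 (W = -1*(-1) = 1)
I(z) = 1
o(v) = 1 + v (o(v) = v + 1*1 = v + 1 = 1 + v)
D(q, n) = 96*n
o(-1776) - D(-1099, r(10)) = (1 - 1776) - 96*2*10 = -1775 - 96*20 = -1775 - 1*1920 = -1775 - 1920 = -3695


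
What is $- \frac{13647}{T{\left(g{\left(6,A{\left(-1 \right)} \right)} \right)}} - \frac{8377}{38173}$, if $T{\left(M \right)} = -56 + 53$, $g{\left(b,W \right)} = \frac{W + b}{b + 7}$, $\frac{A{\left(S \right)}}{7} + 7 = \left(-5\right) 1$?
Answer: $\frac{173640600}{38173} \approx 4548.8$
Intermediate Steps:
$A{\left(S \right)} = -84$ ($A{\left(S \right)} = -49 + 7 \left(\left(-5\right) 1\right) = -49 + 7 \left(-5\right) = -49 - 35 = -84$)
$g{\left(b,W \right)} = \frac{W + b}{7 + b}$
$T{\left(M \right)} = -3$
$- \frac{13647}{T{\left(g{\left(6,A{\left(-1 \right)} \right)} \right)}} - \frac{8377}{38173} = - \frac{13647}{-3} - \frac{8377}{38173} = \left(-13647\right) \left(- \frac{1}{3}\right) - \frac{8377}{38173} = 4549 - \frac{8377}{38173} = \frac{173640600}{38173}$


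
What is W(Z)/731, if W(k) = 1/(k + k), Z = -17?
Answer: -1/24854 ≈ -4.0235e-5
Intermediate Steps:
W(k) = 1/(2*k)
W(Z)/731 = ((1/2)/(-17))/731 = ((1/2)*(-1/17))*(1/731) = -1/34*1/731 = -1/24854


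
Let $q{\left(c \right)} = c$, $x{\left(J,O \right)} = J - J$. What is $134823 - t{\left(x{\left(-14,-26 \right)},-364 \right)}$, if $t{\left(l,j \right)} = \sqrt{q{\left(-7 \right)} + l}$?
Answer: $134823 - i \sqrt{7} \approx 1.3482 \cdot 10^{5} - 2.6458 i$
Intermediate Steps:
$x{\left(J,O \right)} = 0$
$t{\left(l,j \right)} = \sqrt{-7 + l}$
$134823 - t{\left(x{\left(-14,-26 \right)},-364 \right)} = 134823 - \sqrt{-7 + 0} = 134823 - \sqrt{-7} = 134823 - i \sqrt{7}$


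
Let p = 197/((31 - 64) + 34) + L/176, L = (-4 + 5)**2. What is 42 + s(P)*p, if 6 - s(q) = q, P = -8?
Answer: 246407/88 ≈ 2800.1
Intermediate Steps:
s(q) = 6 - q
L = 1 (L = 1**2 = 1)
p = 34673/176 (p = 197/((31 - 64) + 34) + 1/176 = 197/(-33 + 34) + 1*(1/176) = 197/1 + 1/176 = 197*1 + 1/176 = 197 + 1/176 = 34673/176 ≈ 197.01)
42 + s(P)*p = 42 + (6 - 1*(-8))*(34673/176) = 42 + (6 + 8)*(34673/176) = 42 + 14*(34673/176) = 42 + 242711/88 = 246407/88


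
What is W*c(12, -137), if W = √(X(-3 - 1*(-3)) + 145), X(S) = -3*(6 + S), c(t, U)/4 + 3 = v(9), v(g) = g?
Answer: 24*√127 ≈ 270.47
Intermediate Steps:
c(t, U) = 24 (c(t, U) = -12 + 4*9 = -12 + 36 = 24)
X(S) = -18 - 3*S
W = √127 (W = √((-18 - 3*(-3 - 1*(-3))) + 145) = √((-18 - 3*(-3 + 3)) + 145) = √((-18 - 3*0) + 145) = √((-18 + 0) + 145) = √(-18 + 145) = √127 ≈ 11.269)
W*c(12, -137) = √127*24 = 24*√127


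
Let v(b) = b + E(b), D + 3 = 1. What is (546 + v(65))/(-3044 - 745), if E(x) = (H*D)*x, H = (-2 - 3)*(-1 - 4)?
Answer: 2639/3789 ≈ 0.69649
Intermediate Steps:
D = -2 (D = -3 + 1 = -2)
H = 25 (H = -5*(-5) = 25)
E(x) = -50*x (E(x) = (25*(-2))*x = -50*x)
v(b) = -49*b (v(b) = b - 50*b = -49*b)
(546 + v(65))/(-3044 - 745) = (546 - 49*65)/(-3044 - 745) = (546 - 3185)/(-3789) = -2639*(-1/3789) = 2639/3789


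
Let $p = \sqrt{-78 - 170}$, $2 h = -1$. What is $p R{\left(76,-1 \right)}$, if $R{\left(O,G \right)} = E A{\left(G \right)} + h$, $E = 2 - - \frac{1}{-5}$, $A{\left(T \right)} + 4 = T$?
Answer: $- 19 i \sqrt{62} \approx - 149.61 i$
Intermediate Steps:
$A{\left(T \right)} = -4 + T$
$h = - \frac{1}{2}$ ($h = \frac{1}{2} \left(-1\right) = - \frac{1}{2} \approx -0.5$)
$E = \frac{9}{5}$ ($E = 2 - \left(-1\right) \left(- \frac{1}{5}\right) = 2 - \frac{1}{5} = \frac{9}{5} \approx 1.8$)
$R{\left(O,G \right)} = - \frac{77}{10} + \frac{9 G}{5}$ ($R{\left(O,G \right)} = \frac{9 \left(-4 + G\right)}{5} - \frac{1}{2} = \left(- \frac{36}{5} + \frac{9 G}{5}\right) - \frac{1}{2} = - \frac{77}{10} + \frac{9 G}{5}$)
$p = 2 i \sqrt{62}$ ($p = \sqrt{-248} = 2 i \sqrt{62} \approx 15.748 i$)
$p R{\left(76,-1 \right)} = 2 i \sqrt{62} \left(- \frac{77}{10} + \frac{9}{5} \left(-1\right)\right) = 2 i \sqrt{62} \left(- \frac{77}{10} - \frac{9}{5}\right) = 2 i \sqrt{62} \left(- \frac{19}{2}\right) = - 19 i \sqrt{62}$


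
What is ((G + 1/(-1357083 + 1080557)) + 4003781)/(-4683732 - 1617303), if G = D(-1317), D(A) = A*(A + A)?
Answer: -2066412155233/1742400004410 ≈ -1.1860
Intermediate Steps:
D(A) = 2*A² (D(A) = A*(2*A) = 2*A²)
G = 3468978 (G = 2*(-1317)² = 2*1734489 = 3468978)
((G + 1/(-1357083 + 1080557)) + 4003781)/(-4683732 - 1617303) = ((3468978 + 1/(-1357083 + 1080557)) + 4003781)/(-4683732 - 1617303) = ((3468978 + 1/(-276526)) + 4003781)/(-6301035) = ((3468978 - 1/276526) + 4003781)*(-1/6301035) = (959262610427/276526 + 4003781)*(-1/6301035) = (2066412155233/276526)*(-1/6301035) = -2066412155233/1742400004410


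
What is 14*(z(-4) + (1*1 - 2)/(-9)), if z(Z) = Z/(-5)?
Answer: 574/45 ≈ 12.756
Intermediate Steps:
z(Z) = -Z/5 (z(Z) = Z*(-⅕) = -Z/5)
14*(z(-4) + (1*1 - 2)/(-9)) = 14*(-(-1)*1*4/5 + (1*1 - 2)/(-9)) = 14*(-(-1)*4/5 + (1 - 2)*(-⅑)) = 14*(-⅕*(-4) - 1*(-⅑)) = 14*(⅘ + ⅑) = 14*(41/45) = 574/45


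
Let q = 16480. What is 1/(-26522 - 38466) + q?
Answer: 1071002239/64988 ≈ 16480.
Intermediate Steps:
1/(-26522 - 38466) + q = 1/(-26522 - 38466) + 16480 = 1/(-64988) + 16480 = -1/64988 + 16480 = 1071002239/64988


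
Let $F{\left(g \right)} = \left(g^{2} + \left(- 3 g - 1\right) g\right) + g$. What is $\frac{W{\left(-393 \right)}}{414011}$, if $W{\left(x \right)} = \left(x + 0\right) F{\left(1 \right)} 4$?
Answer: $\frac{3144}{414011} \approx 0.007594$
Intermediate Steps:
$F{\left(g \right)} = g + g^{2} + g \left(-1 - 3 g\right)$ ($F{\left(g \right)} = \left(g^{2} + \left(-1 - 3 g\right) g\right) + g = \left(g^{2} + g \left(-1 - 3 g\right)\right) + g = g + g^{2} + g \left(-1 - 3 g\right)$)
$W{\left(x \right)} = - 8 x$ ($W{\left(x \right)} = \left(x + 0\right) \left(- 2 \cdot 1^{2}\right) 4 = x \left(\left(-2\right) 1\right) 4 = x \left(-2\right) 4 = - 2 x 4 = - 8 x$)
$\frac{W{\left(-393 \right)}}{414011} = \frac{\left(-8\right) \left(-393\right)}{414011} = 3144 \cdot \frac{1}{414011} = \frac{3144}{414011}$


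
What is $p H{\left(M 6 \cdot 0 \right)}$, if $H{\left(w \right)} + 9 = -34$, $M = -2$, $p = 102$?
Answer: $-4386$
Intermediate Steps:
$H{\left(w \right)} = -43$ ($H{\left(w \right)} = -9 - 34 = -43$)
$p H{\left(M 6 \cdot 0 \right)} = 102 \left(-43\right) = -4386$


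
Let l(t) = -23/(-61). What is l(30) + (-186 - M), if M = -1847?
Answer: 101344/61 ≈ 1661.4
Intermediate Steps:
l(t) = 23/61 (l(t) = -23*(-1/61) = 23/61)
l(30) + (-186 - M) = 23/61 + (-186 - 1*(-1847)) = 23/61 + (-186 + 1847) = 23/61 + 1661 = 101344/61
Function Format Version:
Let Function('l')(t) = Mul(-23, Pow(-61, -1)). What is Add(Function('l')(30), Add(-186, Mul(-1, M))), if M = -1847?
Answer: Rational(101344, 61) ≈ 1661.4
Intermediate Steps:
Function('l')(t) = Rational(23, 61) (Function('l')(t) = Mul(-23, Rational(-1, 61)) = Rational(23, 61))
Add(Function('l')(30), Add(-186, Mul(-1, M))) = Add(Rational(23, 61), Add(-186, Mul(-1, -1847))) = Add(Rational(23, 61), Add(-186, 1847)) = Add(Rational(23, 61), 1661) = Rational(101344, 61)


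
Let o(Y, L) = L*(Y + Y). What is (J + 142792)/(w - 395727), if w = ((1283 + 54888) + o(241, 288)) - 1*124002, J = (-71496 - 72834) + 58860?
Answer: -28661/162371 ≈ -0.17652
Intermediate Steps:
o(Y, L) = 2*L*Y (o(Y, L) = L*(2*Y) = 2*L*Y)
J = -85470 (J = -144330 + 58860 = -85470)
w = 70985 (w = ((1283 + 54888) + 2*288*241) - 1*124002 = (56171 + 138816) - 124002 = 194987 - 124002 = 70985)
(J + 142792)/(w - 395727) = (-85470 + 142792)/(70985 - 395727) = 57322/(-324742) = 57322*(-1/324742) = -28661/162371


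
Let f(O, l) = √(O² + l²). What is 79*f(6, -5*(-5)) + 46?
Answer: 46 + 79*√661 ≈ 2077.1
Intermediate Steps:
79*f(6, -5*(-5)) + 46 = 79*√(6² + (-5*(-5))²) + 46 = 79*√(36 + 25²) + 46 = 79*√(36 + 625) + 46 = 79*√661 + 46 = 46 + 79*√661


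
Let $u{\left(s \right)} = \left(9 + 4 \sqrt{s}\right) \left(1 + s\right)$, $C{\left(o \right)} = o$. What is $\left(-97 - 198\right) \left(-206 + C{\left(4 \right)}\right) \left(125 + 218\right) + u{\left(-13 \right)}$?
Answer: $20439262 - 48 i \sqrt{13} \approx 2.0439 \cdot 10^{7} - 173.07 i$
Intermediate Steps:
$u{\left(s \right)} = \left(1 + s\right) \left(9 + 4 \sqrt{s}\right)$
$\left(-97 - 198\right) \left(-206 + C{\left(4 \right)}\right) \left(125 + 218\right) + u{\left(-13 \right)} = \left(-97 - 198\right) \left(-206 + 4\right) \left(125 + 218\right) + \left(9 + 4 \sqrt{-13} + 4 \left(-13\right)^{\frac{3}{2}} + 9 \left(-13\right)\right) = \left(-295\right) \left(-202\right) 343 + \left(9 + 4 i \sqrt{13} + 4 \left(- 13 i \sqrt{13}\right) - 117\right) = 59590 \cdot 343 + \left(9 + 4 i \sqrt{13} - 52 i \sqrt{13} - 117\right) = 20439370 - \left(108 + 48 i \sqrt{13}\right) = 20439262 - 48 i \sqrt{13}$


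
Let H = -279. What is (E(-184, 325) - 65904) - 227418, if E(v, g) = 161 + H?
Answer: -293440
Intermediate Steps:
E(v, g) = -118 (E(v, g) = 161 - 279 = -118)
(E(-184, 325) - 65904) - 227418 = (-118 - 65904) - 227418 = -66022 - 227418 = -293440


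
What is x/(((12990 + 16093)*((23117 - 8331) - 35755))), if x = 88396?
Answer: -88396/609841427 ≈ -0.00014495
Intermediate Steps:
x/(((12990 + 16093)*((23117 - 8331) - 35755))) = 88396/(((12990 + 16093)*((23117 - 8331) - 35755))) = 88396/((29083*(14786 - 35755))) = 88396/((29083*(-20969))) = 88396/(-609841427) = 88396*(-1/609841427) = -88396/609841427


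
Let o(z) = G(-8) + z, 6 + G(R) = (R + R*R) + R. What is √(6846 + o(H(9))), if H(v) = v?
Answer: 11*√57 ≈ 83.048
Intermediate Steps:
G(R) = -6 + R² + 2*R (G(R) = -6 + ((R + R*R) + R) = -6 + ((R + R²) + R) = -6 + (R² + 2*R) = -6 + R² + 2*R)
o(z) = 42 + z (o(z) = (-6 + (-8)² + 2*(-8)) + z = (-6 + 64 - 16) + z = 42 + z)
√(6846 + o(H(9))) = √(6846 + (42 + 9)) = √(6846 + 51) = √6897 = 11*√57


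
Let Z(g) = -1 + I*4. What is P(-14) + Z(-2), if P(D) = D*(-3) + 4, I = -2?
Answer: 37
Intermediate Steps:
Z(g) = -9 (Z(g) = -1 - 2*4 = -1 - 8 = -9)
P(D) = 4 - 3*D (P(D) = -3*D + 4 = 4 - 3*D)
P(-14) + Z(-2) = (4 - 3*(-14)) - 9 = (4 + 42) - 9 = 46 - 9 = 37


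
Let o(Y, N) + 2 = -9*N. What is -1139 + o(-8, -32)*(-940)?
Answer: -269979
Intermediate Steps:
o(Y, N) = -2 - 9*N
-1139 + o(-8, -32)*(-940) = -1139 + (-2 - 9*(-32))*(-940) = -1139 + (-2 + 288)*(-940) = -1139 + 286*(-940) = -1139 - 268840 = -269979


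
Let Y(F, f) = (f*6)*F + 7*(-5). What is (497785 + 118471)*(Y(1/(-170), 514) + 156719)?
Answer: 8206433417088/85 ≈ 9.6546e+10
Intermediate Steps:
Y(F, f) = -35 + 6*F*f (Y(F, f) = (6*f)*F - 35 = 6*F*f - 35 = -35 + 6*F*f)
(497785 + 118471)*(Y(1/(-170), 514) + 156719) = (497785 + 118471)*((-35 + 6*514/(-170)) + 156719) = 616256*((-35 + 6*(-1/170)*514) + 156719) = 616256*((-35 - 1542/85) + 156719) = 616256*(-4517/85 + 156719) = 616256*(13316598/85) = 8206433417088/85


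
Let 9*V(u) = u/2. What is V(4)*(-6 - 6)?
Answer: -8/3 ≈ -2.6667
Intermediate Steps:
V(u) = u/18 (V(u) = (u/2)/9 = u/18)
V(4)*(-6 - 6) = ((1/18)*4)*(-6 - 6) = (2/9)*(-12) = -8/3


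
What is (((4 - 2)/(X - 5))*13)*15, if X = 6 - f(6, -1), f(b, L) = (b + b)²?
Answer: -30/11 ≈ -2.7273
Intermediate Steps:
f(b, L) = 4*b² (f(b, L) = (2*b)² = 4*b²)
X = -138 (X = 6 - 4*6² = 6 - 4*36 = 6 - 144 = -138)
(((4 - 2)/(X - 5))*13)*15 = (((4 - 2)/(-138 - 5))*13)*15 = ((2/(-143))*13)*15 = ((2*(-1/143))*13)*15 = -2/143*13*15 = -2/11*15 = -30/11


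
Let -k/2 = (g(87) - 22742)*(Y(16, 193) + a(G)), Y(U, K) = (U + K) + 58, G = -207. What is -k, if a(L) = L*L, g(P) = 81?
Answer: -1954103352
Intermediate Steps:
a(L) = L**2
Y(U, K) = 58 + K + U (Y(U, K) = (K + U) + 58 = 58 + K + U)
k = 1954103352 (k = -2*(81 - 22742)*((58 + 193 + 16) + (-207)**2) = -(-45322)*(267 + 42849) = -(-45322)*43116 = -2*(-977051676) = 1954103352)
-k = -1*1954103352 = -1954103352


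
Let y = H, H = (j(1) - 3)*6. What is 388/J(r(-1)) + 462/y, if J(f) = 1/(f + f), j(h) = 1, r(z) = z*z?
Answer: 1475/2 ≈ 737.50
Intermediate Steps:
r(z) = z**2
H = -12 (H = (1 - 3)*6 = -2*6 = -12)
y = -12
J(f) = 1/(2*f)
388/J(r(-1)) + 462/y = 388/((1/(2*((-1)**2)))) + 462/(-12) = 388/(((1/2)/1)) + 462*(-1/12) = 388/(((1/2)*1)) - 77/2 = 388/(1/2) - 77/2 = 388*2 - 77/2 = 776 - 77/2 = 1475/2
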